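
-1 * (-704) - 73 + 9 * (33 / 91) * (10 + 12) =63955 / 91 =702.80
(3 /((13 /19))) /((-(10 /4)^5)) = -1824 /40625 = -0.04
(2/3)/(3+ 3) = 1/9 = 0.11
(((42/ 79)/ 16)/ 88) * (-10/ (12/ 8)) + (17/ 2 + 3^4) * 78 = 97063789/ 13904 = 6981.00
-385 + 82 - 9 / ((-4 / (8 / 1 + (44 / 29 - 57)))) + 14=-395.84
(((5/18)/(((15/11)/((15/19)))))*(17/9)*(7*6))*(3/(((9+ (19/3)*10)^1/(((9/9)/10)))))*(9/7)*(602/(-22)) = -2193/1178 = -1.86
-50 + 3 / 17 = -49.82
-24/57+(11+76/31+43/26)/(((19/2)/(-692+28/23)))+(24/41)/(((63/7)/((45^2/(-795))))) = -420561829456/382689203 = -1098.96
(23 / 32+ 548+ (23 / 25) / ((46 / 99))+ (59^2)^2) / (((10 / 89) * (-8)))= -862795312951 / 64000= -13481176.76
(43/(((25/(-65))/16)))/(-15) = 8944/75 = 119.25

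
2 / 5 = 0.40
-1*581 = -581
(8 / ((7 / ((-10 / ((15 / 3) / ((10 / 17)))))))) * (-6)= 960 / 119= 8.07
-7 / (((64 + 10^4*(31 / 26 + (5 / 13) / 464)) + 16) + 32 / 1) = -2639 / 4540349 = -0.00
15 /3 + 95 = 100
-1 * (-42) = 42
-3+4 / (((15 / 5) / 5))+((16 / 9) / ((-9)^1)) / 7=2063 / 567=3.64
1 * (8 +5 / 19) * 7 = 1099 / 19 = 57.84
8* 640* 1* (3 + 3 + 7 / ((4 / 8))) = 102400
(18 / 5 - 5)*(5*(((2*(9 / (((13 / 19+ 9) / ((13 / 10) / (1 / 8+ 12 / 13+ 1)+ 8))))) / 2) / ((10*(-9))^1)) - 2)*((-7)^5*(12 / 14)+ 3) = -8053615087 / 163300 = -49317.91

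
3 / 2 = 1.50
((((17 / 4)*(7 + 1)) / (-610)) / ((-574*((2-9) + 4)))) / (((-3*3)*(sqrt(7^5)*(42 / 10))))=17*sqrt(7) / 6809557734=0.00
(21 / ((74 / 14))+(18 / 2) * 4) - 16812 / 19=-593943 / 703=-844.87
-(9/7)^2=-81/49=-1.65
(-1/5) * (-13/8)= 13/40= 0.32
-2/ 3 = -0.67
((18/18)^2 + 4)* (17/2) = 85/2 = 42.50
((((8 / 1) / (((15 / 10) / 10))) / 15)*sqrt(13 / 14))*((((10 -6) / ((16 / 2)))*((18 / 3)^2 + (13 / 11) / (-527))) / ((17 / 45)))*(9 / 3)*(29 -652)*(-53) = 16169974.74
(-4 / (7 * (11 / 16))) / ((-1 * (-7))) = -64 / 539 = -0.12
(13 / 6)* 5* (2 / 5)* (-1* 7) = -91 / 3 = -30.33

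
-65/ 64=-1.02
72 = 72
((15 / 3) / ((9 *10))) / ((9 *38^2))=1 / 233928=0.00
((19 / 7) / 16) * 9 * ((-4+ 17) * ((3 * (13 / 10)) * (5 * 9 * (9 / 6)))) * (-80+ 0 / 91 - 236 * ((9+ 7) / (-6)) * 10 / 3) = 295203285 / 28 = 10542974.46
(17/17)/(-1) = -1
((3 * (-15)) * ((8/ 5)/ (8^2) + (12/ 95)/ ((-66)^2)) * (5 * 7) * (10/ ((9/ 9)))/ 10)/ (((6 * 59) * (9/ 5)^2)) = -6041875/ 175790736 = -0.03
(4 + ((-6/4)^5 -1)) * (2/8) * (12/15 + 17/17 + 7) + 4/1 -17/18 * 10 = -15.55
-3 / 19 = -0.16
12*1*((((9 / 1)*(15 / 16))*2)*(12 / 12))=405 / 2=202.50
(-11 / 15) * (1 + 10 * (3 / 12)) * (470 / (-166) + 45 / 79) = 114191 / 19671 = 5.81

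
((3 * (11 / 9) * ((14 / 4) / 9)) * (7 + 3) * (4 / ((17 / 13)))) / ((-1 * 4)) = -5005 / 459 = -10.90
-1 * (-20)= 20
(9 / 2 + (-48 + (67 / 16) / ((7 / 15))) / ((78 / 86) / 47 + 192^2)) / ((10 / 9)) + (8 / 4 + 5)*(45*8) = 70204274565723 / 27814148320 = 2524.05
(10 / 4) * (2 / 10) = 1 / 2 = 0.50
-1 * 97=-97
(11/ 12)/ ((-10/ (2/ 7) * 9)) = -11/ 3780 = -0.00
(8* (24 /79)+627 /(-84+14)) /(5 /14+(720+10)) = -36093 /4038875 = -0.01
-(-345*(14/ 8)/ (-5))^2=-233289/ 16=-14580.56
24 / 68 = 6 / 17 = 0.35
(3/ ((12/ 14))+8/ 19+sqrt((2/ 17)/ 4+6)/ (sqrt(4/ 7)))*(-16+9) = -50.19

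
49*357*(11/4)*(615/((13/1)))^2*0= 0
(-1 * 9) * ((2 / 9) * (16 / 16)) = -2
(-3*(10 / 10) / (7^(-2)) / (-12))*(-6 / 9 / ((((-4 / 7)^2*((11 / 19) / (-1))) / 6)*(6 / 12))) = 45619 / 88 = 518.40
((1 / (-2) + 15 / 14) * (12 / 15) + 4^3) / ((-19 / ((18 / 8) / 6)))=-846 / 665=-1.27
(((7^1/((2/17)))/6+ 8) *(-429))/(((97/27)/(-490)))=203378175/194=1048341.11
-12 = -12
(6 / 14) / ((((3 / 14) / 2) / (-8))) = -32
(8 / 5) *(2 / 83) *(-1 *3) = -48 / 415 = -0.12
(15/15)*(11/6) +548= 3299/6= 549.83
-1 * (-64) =64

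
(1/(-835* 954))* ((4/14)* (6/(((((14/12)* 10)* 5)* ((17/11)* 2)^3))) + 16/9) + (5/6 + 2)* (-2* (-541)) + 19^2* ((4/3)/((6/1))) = 271477341318192089/86295909073500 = 3145.89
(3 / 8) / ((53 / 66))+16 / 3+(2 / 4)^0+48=34853 / 636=54.80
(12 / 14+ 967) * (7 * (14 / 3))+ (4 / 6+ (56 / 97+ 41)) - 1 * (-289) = 9296842 / 291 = 31947.91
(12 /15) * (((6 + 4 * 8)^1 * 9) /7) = 1368 /35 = 39.09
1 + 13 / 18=31 / 18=1.72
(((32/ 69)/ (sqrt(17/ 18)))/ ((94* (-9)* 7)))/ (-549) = 16* sqrt(34)/ 635605299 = 0.00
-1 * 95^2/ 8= -9025/ 8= -1128.12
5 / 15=1 / 3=0.33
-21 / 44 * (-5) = 105 / 44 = 2.39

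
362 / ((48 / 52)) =2353 / 6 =392.17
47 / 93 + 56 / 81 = 3005 / 2511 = 1.20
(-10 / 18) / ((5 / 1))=-1 / 9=-0.11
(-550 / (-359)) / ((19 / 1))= 550 / 6821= 0.08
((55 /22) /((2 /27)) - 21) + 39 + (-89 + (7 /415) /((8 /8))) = -61807 /1660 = -37.23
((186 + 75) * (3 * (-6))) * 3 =-14094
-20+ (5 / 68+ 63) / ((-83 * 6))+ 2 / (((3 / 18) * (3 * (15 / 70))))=-1.46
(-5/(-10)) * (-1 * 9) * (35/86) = -315/172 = -1.83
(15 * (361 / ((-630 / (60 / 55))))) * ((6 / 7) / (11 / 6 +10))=-25992 / 38269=-0.68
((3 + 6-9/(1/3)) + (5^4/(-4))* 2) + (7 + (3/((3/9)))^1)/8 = -657/2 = -328.50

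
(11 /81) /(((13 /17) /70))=13090 /1053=12.43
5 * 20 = 100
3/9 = 1/3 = 0.33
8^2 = 64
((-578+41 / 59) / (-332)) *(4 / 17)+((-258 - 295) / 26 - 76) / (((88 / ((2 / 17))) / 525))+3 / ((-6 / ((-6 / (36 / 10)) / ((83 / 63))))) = -67.23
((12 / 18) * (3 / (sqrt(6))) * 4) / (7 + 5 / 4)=16 * sqrt(6) / 99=0.40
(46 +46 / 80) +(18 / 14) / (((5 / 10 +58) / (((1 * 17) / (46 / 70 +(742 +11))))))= 319427791 / 6858280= 46.58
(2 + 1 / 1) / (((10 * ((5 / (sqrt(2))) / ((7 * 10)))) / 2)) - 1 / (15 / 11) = -11 / 15 + 42 * sqrt(2) / 5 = 11.15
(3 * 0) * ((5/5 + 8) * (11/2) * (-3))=0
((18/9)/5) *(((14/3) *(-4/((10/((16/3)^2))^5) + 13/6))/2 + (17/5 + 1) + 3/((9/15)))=-1908140609233/2767921875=-689.38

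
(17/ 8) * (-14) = -119/ 4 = -29.75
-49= -49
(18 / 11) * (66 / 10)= 54 / 5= 10.80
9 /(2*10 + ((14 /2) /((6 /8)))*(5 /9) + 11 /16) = 3888 /11177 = 0.35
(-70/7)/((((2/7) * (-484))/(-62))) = -1085/242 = -4.48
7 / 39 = 0.18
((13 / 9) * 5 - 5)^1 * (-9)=-20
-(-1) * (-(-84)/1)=84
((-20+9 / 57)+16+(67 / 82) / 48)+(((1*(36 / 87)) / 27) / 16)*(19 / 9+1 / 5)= -1119257197 / 292779360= -3.82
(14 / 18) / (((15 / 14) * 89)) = 98 / 12015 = 0.01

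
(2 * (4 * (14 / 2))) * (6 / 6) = 56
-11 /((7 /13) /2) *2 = -572 /7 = -81.71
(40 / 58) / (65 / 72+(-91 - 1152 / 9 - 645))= -1440 / 1802147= -0.00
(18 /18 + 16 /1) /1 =17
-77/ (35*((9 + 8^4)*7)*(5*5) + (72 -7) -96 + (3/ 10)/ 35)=-26950/ 8800082903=-0.00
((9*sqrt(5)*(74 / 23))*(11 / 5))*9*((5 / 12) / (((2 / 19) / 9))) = 1879119*sqrt(5) / 92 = 45672.15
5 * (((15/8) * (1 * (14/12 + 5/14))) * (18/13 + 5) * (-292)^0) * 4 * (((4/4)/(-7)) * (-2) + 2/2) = 298800/637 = 469.07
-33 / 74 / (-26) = 33 / 1924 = 0.02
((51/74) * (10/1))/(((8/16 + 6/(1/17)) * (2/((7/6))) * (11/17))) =2023/33374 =0.06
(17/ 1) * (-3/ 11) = -51/ 11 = -4.64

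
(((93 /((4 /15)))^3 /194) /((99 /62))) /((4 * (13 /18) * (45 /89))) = 93744.13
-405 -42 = -447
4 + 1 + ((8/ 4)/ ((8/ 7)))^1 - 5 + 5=27/ 4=6.75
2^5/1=32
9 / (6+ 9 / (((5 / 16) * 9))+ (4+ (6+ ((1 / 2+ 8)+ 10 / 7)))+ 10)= 210 / 913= 0.23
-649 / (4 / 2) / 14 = -649 / 28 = -23.18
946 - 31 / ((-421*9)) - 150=3016075 / 3789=796.01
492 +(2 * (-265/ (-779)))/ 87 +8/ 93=1033870954/ 2100963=492.09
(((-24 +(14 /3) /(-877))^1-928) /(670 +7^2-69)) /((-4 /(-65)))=-1252363 /52620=-23.80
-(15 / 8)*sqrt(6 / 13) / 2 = -15*sqrt(78) / 208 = -0.64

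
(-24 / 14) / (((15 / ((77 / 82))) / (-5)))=22 / 41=0.54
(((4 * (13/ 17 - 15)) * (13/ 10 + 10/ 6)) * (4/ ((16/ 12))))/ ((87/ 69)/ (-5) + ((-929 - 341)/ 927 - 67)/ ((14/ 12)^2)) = 5000305156/ 498111951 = 10.04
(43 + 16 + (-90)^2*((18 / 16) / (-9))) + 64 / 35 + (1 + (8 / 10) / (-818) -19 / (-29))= -788770809 / 830270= -950.02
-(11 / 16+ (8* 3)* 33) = -12683 / 16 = -792.69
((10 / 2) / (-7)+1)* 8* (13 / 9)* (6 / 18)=208 / 189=1.10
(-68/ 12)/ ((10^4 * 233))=-17/ 6990000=-0.00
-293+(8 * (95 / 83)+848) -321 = 20182 / 83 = 243.16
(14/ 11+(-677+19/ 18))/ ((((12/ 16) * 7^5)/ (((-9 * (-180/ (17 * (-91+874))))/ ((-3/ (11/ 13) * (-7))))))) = -5343400/ 20358335907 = -0.00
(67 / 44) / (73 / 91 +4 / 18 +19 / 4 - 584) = -54873 / 20836937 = -0.00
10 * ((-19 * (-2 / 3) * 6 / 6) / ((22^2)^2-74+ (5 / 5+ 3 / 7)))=665 / 1229463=0.00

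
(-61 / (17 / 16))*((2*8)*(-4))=62464 / 17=3674.35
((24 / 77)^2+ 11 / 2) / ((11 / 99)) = 597339 / 11858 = 50.37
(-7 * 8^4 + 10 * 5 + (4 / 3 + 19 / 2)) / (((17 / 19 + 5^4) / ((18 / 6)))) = -3261673 / 23784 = -137.14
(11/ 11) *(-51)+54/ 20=-483/ 10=-48.30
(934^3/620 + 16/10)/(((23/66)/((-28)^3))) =-295120376103168/3565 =-82782714194.44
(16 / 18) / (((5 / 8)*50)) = 32 / 1125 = 0.03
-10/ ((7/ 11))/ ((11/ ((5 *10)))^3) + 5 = -1245765/ 847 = -1470.80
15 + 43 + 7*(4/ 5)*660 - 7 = 3747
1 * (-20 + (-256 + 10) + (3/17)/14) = -63305/238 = -265.99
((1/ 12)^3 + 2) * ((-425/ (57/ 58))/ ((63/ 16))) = -42607525/ 193914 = -219.72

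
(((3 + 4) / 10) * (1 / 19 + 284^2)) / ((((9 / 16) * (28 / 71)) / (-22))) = -957484132 / 171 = -5599322.41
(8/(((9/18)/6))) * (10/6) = 160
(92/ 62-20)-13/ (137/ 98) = -118132/ 4247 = -27.82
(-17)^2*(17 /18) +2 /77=378337 /1386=272.97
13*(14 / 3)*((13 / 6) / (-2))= -1183 / 18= -65.72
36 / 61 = 0.59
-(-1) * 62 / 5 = 62 / 5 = 12.40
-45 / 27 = -5 / 3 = -1.67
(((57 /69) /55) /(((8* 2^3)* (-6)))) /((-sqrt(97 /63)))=19* sqrt(679) /15706240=0.00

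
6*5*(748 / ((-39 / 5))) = -37400 / 13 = -2876.92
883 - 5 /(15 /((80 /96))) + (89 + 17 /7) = 122743 /126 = 974.15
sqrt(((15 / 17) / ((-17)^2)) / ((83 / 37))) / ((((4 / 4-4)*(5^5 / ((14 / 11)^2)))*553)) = -0.00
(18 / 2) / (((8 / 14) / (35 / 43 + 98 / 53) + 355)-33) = 382347 / 13688642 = 0.03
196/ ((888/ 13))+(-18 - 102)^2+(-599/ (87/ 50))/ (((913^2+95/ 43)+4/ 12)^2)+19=1073588151990669476162495/ 74441677739149537158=14421.87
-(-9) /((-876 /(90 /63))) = -15 /1022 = -0.01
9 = 9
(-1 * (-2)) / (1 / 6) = 12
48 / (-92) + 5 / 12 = -29 / 276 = -0.11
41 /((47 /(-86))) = -3526 /47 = -75.02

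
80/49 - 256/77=-912/539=-1.69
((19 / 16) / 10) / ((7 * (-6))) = -19 / 6720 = -0.00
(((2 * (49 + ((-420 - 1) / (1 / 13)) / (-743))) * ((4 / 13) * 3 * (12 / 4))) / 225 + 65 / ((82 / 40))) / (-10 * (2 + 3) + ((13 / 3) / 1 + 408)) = 196592484 / 2152363265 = 0.09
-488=-488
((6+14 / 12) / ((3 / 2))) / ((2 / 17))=731 / 18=40.61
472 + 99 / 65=30779 / 65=473.52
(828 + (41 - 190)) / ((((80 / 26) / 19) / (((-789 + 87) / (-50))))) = 58867263 / 1000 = 58867.26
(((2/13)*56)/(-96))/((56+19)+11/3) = -7/6136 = -0.00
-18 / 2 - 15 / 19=-186 / 19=-9.79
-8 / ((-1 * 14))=4 / 7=0.57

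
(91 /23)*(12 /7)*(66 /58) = 7.72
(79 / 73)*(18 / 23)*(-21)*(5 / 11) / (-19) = 149310 / 350911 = 0.43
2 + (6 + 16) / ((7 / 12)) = 39.71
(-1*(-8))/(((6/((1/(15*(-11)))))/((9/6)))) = -2/165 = -0.01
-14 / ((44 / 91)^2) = -59.88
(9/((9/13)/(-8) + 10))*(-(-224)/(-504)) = -416/1031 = -0.40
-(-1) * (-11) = -11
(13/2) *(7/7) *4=26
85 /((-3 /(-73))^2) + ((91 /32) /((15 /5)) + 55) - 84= 14486801 /288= 50301.39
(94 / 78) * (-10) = -470 / 39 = -12.05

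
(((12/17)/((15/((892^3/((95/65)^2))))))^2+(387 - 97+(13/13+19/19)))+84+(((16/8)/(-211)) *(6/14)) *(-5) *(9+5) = 48569649948958210858799684/198671106475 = 244472640288385.50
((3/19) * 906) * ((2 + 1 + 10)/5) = 35334/95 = 371.94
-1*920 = -920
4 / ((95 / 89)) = 356 / 95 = 3.75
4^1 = 4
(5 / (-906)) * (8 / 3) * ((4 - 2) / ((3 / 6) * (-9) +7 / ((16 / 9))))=640 / 12231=0.05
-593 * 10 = -5930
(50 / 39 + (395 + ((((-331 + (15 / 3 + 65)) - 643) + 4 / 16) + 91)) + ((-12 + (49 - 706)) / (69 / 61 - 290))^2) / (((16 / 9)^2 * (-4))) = 537652424441511 / 16533484883968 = 32.52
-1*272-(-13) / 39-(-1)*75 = -590 / 3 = -196.67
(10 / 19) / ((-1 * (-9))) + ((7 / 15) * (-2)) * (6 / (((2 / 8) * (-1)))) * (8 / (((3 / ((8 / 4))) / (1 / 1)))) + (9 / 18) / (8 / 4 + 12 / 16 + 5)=3169724 / 26505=119.59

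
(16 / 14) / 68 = 2 / 119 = 0.02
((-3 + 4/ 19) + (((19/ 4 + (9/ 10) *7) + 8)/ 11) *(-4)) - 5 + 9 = -5974/ 1045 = -5.72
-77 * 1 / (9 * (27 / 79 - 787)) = 869 / 79902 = 0.01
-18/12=-1.50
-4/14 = -0.29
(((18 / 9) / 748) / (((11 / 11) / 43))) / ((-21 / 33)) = -43 / 238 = -0.18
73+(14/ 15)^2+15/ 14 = 236069/ 3150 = 74.94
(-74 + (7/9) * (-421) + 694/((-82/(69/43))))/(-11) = 6585206/174537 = 37.73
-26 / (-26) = 1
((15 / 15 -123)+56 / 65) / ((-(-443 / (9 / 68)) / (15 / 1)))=-106299 / 195806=-0.54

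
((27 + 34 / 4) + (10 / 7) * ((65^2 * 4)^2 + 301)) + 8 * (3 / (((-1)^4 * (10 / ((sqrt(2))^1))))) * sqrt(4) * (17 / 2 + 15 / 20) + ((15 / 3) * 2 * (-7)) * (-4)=222 * sqrt(2) / 5 + 5712210437 / 14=408015094.01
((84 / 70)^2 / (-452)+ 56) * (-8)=-1265528 / 2825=-447.97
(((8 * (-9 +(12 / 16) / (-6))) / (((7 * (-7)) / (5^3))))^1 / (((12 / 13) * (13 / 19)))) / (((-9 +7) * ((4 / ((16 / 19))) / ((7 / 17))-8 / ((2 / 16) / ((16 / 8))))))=173375 / 136962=1.27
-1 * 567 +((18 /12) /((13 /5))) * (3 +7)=-7296 /13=-561.23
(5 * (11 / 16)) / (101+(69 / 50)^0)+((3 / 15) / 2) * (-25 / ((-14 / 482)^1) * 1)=983665 / 11424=86.11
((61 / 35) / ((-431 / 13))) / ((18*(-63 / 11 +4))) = 8723 / 5159070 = 0.00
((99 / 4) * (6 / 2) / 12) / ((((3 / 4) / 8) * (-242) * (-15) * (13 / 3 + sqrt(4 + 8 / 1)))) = 39 / 3355 - 18 * sqrt(3) / 3355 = 0.00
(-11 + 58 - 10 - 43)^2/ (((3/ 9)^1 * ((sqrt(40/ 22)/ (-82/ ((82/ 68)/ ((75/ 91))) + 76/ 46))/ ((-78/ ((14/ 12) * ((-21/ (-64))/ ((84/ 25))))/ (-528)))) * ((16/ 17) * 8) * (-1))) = 156760434 * sqrt(55)/ 1549625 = 750.22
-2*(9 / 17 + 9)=-324 / 17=-19.06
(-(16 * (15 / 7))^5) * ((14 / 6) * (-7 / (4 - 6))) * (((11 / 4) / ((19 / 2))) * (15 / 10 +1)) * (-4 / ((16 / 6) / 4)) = 10948608000000 / 6517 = 1680007365.35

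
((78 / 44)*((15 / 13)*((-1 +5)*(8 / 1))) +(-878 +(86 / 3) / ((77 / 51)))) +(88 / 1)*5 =-353.56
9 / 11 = 0.82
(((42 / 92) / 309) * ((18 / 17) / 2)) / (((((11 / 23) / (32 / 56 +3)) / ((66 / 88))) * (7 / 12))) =0.01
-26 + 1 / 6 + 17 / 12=-293 / 12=-24.42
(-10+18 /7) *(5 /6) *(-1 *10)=1300 /21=61.90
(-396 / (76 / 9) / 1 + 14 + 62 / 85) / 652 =-51947 / 1052980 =-0.05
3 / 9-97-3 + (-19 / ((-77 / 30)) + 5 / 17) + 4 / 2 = -353312 / 3927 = -89.97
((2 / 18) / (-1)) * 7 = -7 / 9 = -0.78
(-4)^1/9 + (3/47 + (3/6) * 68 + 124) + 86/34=1151630/7191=160.15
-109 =-109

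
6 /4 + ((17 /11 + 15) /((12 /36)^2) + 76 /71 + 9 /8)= 152.60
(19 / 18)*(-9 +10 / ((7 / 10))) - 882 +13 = -108791 / 126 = -863.42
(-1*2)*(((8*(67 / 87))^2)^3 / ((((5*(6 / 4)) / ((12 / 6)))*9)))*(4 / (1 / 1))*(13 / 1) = -9864658808289099776 / 58539537136215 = -168512.76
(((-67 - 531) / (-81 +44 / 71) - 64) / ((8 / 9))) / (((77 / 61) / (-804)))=1369982835 / 33803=40528.44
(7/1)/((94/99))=693/94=7.37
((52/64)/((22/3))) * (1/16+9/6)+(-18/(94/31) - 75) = -21378303/264704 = -80.76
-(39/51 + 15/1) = -268/17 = -15.76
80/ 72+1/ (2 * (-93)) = 617/ 558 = 1.11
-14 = -14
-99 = -99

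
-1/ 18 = -0.06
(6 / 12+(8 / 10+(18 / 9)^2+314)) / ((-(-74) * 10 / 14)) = 22351 / 3700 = 6.04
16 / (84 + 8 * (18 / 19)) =76 / 435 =0.17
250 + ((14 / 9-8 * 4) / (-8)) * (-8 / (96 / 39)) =34219 / 144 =237.63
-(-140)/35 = 4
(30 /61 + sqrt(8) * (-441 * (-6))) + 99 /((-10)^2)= 9039 /6100 + 5292 * sqrt(2)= 7485.50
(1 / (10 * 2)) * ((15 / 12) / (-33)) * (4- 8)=1 / 132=0.01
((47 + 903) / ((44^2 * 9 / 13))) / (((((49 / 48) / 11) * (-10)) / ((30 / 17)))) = -12350 / 9163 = -1.35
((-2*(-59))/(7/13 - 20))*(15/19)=-23010/4807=-4.79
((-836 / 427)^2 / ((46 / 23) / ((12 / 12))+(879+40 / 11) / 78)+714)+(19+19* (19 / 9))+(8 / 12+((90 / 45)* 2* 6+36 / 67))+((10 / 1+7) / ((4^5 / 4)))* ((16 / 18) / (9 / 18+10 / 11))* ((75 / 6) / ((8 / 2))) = 1327033166505957899 / 1661420939337600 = 798.73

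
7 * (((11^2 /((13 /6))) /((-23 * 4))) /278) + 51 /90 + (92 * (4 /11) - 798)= -20956556051 /27430260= -763.99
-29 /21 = -1.38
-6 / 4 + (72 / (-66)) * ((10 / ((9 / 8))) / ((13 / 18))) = -14.93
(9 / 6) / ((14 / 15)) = 45 / 28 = 1.61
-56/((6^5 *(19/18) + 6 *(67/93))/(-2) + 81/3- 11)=1736/126795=0.01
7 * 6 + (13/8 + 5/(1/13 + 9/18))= 1255/24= 52.29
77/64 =1.20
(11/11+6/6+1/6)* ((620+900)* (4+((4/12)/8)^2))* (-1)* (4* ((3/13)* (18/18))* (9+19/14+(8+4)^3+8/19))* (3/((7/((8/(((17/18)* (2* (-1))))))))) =31982912250/833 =38394852.64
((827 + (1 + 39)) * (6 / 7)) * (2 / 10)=5202 / 35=148.63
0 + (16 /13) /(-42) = -8 /273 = -0.03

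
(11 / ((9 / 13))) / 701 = 143 / 6309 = 0.02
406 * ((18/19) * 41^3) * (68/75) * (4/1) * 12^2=6575976465408/475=13844160979.81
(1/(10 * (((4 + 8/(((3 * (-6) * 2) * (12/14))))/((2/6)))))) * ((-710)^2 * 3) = 1361070/101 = 13475.94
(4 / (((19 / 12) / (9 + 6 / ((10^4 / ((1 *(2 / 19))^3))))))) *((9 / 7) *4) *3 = 200008455552 / 570154375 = 350.80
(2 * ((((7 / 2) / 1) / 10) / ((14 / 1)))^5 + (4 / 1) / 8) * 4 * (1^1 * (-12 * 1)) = -76800003 / 3200000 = -24.00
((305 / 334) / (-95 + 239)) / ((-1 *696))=-0.00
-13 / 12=-1.08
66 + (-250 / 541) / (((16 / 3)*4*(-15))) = 1142617 / 17312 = 66.00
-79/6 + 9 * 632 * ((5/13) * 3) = 510893/78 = 6549.91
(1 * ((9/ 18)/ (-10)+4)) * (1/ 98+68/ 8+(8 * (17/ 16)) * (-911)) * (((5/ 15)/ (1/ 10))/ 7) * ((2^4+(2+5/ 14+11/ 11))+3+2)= -20420543231/ 57624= -354375.66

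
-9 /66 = -3 /22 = -0.14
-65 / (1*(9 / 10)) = -650 / 9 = -72.22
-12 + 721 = 709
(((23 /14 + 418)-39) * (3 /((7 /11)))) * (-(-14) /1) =175857 /7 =25122.43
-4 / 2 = -2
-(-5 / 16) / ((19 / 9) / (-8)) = -45 / 38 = -1.18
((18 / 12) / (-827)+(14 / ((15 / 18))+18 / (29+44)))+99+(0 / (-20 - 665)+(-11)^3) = -733480627 / 603710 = -1214.96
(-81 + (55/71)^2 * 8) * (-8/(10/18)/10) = 13828356/126025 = 109.73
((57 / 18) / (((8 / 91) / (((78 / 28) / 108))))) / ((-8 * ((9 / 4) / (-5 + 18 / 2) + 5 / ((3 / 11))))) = -3211 / 522432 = -0.01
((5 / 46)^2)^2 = 625 / 4477456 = 0.00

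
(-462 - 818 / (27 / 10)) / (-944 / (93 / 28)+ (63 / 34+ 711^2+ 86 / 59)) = -1284389644 / 848309235651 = -0.00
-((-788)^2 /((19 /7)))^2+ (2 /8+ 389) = -52335182728.93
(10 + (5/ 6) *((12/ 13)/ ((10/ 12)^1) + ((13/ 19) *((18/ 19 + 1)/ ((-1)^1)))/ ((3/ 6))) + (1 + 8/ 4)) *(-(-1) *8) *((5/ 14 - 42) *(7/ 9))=-384215656/ 126711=-3032.22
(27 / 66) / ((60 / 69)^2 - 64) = -0.01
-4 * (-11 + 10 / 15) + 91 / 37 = 4861 / 111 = 43.79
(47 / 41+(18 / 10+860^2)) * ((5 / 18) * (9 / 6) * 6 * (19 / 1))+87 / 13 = 18724901161 / 533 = 35131146.64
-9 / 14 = -0.64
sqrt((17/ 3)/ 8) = sqrt(102)/ 12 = 0.84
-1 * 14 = -14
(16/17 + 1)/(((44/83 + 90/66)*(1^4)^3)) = 30129/29393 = 1.03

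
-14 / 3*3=-14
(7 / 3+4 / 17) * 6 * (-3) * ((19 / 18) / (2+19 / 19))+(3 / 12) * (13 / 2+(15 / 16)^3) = -14.44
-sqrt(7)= -2.65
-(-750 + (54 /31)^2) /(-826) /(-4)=358917 /1587572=0.23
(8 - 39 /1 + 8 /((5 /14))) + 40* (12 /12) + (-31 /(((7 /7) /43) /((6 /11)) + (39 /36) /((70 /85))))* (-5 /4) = 2939977 /49055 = 59.93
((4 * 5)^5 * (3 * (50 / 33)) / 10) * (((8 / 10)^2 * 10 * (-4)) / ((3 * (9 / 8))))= -3276800000 / 297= -11032996.63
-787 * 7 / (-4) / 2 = 5509 / 8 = 688.62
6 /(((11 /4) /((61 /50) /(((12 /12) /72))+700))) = 472704 /275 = 1718.92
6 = 6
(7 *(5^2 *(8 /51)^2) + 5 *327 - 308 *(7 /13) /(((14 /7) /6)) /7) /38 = 53026531 /1284894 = 41.27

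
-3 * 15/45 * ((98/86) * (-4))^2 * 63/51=-806736/31433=-25.67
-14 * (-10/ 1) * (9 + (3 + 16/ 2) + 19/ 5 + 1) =3472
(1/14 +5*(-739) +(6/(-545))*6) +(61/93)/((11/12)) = -9611886149/2601830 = -3694.28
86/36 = 2.39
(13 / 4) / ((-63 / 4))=-13 / 63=-0.21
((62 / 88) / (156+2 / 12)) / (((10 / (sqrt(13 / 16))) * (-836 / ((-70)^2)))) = -22785 * sqrt(13) / 34466608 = -0.00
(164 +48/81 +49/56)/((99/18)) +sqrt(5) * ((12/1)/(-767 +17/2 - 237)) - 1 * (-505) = 635681/1188 - 24 * sqrt(5)/1991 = 535.06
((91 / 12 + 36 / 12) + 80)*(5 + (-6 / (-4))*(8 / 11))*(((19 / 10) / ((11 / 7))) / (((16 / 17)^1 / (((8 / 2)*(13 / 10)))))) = 2140662797 / 580800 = 3685.71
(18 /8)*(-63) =-567 /4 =-141.75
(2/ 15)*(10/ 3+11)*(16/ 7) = 1376/ 315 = 4.37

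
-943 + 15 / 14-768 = -23939 / 14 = -1709.93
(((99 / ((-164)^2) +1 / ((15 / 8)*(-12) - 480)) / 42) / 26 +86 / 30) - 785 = -659612908723 / 843350976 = -782.13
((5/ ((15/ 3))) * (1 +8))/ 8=9/ 8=1.12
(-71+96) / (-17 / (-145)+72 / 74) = 134125 / 5849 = 22.93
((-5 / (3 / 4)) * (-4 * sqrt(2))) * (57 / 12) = 380 * sqrt(2) / 3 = 179.13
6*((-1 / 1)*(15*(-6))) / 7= 540 / 7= 77.14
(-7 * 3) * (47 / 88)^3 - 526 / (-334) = -184880125 / 113805824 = -1.62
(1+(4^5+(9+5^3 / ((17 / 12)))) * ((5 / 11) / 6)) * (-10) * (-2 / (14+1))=192854 / 1683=114.59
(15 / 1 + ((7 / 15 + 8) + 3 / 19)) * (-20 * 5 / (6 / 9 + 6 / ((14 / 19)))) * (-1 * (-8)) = -1508192 / 703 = -2145.37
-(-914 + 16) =898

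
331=331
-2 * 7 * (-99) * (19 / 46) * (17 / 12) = 74613 / 92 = 811.01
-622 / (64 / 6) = -933 / 16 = -58.31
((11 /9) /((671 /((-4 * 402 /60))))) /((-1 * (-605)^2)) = 134 /1004738625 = 0.00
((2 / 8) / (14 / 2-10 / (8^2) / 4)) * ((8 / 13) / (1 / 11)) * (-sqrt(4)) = -512 / 1053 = -0.49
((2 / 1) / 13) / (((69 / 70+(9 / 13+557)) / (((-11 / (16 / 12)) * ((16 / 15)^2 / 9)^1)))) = -19712 / 68633595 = -0.00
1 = 1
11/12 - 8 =-85/12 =-7.08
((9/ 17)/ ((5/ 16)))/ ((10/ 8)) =576/ 425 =1.36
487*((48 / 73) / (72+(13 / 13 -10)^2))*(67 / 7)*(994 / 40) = 9266636 / 18615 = 497.80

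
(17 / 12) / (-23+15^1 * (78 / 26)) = 17 / 264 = 0.06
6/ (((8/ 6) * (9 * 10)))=1/ 20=0.05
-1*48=-48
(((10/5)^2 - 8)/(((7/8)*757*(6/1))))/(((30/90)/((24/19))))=-384/100681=-0.00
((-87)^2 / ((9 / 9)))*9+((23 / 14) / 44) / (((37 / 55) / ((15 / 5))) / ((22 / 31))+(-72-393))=3217387796769 / 47230484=68121.00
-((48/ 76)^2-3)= 939/ 361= 2.60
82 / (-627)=-82 / 627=-0.13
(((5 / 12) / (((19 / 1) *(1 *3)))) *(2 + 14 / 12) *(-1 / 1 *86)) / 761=-215 / 82188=-0.00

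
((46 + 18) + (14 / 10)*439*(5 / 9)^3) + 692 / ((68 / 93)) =13828058 / 12393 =1115.80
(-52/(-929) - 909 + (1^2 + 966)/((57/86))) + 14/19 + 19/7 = 553.49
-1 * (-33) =33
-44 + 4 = -40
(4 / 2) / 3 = 2 / 3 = 0.67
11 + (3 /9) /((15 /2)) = 497 /45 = 11.04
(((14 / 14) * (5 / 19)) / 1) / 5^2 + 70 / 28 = 477 / 190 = 2.51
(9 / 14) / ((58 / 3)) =27 / 812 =0.03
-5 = -5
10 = 10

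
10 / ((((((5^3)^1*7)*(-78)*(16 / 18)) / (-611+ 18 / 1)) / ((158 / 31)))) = 140541 / 282100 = 0.50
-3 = -3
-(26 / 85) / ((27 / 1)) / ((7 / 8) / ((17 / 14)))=-104 / 6615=-0.02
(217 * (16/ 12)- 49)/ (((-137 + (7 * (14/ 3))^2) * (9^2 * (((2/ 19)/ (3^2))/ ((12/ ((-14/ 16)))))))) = -31312/ 8371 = -3.74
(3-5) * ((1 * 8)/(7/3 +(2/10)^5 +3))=-150000/50003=-3.00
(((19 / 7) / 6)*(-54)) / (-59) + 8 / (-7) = -43 / 59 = -0.73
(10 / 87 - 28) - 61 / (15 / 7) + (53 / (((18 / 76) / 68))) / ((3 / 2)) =39495463 / 3915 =10088.24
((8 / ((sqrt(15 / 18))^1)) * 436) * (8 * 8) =223232 * sqrt(30) / 5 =244538.40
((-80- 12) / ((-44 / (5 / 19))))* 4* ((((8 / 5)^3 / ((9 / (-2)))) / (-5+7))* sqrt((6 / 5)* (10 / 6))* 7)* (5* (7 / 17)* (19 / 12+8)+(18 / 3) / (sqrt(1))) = -432685568* sqrt(2) / 2398275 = -255.15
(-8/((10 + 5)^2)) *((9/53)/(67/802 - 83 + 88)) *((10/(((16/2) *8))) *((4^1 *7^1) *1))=-5614/1080405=-0.01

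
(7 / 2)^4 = 2401 / 16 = 150.06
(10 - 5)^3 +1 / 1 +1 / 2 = 253 / 2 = 126.50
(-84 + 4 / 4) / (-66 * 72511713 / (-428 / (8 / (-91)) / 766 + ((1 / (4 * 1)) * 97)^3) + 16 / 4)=29025892733 / 117307470359492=0.00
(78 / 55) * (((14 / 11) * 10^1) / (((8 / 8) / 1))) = 2184 / 121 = 18.05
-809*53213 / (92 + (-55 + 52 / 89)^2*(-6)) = 340993639957 / 139999162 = 2435.68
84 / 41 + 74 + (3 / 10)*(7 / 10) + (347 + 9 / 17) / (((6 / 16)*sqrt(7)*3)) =312661 / 4100 + 6752*sqrt(7) / 153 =193.02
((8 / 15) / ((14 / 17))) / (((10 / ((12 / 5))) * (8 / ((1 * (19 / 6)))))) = 323 / 5250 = 0.06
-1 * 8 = -8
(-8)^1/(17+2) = -0.42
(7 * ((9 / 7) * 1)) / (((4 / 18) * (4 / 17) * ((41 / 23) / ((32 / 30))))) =21114 / 205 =103.00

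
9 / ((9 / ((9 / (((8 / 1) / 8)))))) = 9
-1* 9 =-9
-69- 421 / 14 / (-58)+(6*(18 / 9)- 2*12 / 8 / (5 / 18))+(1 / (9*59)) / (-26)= -1885646219 / 28026180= -67.28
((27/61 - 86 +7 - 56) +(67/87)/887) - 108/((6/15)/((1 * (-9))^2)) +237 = -102466614662/4707309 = -21767.56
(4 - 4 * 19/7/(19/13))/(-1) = 24/7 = 3.43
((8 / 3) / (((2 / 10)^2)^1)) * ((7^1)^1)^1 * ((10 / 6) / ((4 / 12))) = 7000 / 3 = 2333.33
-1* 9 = -9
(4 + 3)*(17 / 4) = 119 / 4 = 29.75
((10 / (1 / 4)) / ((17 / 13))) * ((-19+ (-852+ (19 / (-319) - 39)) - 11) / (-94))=76392680 / 254881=299.72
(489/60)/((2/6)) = 489/20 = 24.45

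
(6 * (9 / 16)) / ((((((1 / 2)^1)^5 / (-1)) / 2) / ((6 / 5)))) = -1296 / 5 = -259.20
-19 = -19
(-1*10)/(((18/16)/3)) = -80/3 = -26.67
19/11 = 1.73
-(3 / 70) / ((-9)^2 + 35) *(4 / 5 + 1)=-27 / 40600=-0.00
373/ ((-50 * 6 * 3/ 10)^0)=373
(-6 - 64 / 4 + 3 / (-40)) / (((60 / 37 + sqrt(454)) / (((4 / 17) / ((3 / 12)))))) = 392052 / 5252371 - 1208827 * sqrt(454) / 26261855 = -0.91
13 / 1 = 13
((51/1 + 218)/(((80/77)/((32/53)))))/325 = 0.48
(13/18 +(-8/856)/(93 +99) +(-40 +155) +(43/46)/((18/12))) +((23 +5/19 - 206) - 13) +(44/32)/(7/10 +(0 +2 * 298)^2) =-7595475218317001/95671167409728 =-79.39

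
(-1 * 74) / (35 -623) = 0.13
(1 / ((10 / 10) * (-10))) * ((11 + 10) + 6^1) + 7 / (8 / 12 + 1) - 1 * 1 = 1 / 2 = 0.50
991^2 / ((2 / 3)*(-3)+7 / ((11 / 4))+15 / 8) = 86423128 / 213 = 405742.38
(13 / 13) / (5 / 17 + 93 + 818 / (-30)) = 0.02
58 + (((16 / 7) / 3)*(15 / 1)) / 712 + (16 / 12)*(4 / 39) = 4238816 / 72891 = 58.15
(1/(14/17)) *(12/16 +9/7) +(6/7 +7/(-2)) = -67/392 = -0.17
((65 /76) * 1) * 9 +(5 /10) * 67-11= 2295 /76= 30.20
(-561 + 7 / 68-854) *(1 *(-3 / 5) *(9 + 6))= 865917 / 68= 12734.07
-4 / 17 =-0.24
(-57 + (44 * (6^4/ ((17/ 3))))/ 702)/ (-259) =1347/ 8177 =0.16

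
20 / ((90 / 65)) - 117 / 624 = 2053 / 144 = 14.26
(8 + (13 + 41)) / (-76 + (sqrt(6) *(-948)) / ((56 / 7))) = 9424 / 156955 - 14694 *sqrt(6) / 156955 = -0.17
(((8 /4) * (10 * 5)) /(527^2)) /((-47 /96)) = -9600 /13053263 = -0.00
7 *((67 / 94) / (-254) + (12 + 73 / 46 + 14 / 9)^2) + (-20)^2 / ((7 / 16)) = 9021034822987 / 3580719534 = 2519.34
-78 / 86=-39 / 43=-0.91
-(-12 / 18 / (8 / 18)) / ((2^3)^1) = 3 / 16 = 0.19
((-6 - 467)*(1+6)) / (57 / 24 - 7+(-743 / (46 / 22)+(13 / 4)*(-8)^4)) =-609224 / 2383173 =-0.26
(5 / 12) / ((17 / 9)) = 15 / 68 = 0.22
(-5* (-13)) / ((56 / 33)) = 2145 / 56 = 38.30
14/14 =1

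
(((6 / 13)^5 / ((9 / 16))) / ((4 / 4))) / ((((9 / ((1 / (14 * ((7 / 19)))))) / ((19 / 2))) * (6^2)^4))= 0.00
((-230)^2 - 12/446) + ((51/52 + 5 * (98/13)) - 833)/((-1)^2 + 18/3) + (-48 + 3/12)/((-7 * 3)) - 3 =3213544991/60879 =52785.77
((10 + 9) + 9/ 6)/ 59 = 0.35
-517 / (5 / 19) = -9823 / 5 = -1964.60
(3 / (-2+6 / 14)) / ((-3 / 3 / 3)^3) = 567 / 11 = 51.55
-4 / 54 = -2 / 27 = -0.07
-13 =-13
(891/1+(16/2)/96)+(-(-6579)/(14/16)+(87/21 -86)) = 99937/12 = 8328.08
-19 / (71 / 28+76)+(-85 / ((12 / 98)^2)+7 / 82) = -6133535891 / 1081908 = -5669.18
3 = 3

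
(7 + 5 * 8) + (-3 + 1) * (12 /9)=133 /3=44.33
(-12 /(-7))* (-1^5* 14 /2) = -12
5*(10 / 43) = 50 / 43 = 1.16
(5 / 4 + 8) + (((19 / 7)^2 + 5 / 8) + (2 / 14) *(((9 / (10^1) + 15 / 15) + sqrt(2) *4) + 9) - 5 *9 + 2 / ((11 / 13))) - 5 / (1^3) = -621723 / 21560 + 4 *sqrt(2) / 7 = -28.03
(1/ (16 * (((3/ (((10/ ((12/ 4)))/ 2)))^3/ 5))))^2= 390625/ 136048896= 0.00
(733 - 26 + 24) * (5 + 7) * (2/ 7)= 17544/ 7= 2506.29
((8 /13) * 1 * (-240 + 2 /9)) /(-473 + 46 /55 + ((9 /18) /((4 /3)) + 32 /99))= 0.31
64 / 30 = 32 / 15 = 2.13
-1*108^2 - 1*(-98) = -11566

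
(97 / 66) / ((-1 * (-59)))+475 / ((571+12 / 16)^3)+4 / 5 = 192119927424083 / 232897295491410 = 0.82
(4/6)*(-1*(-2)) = 4/3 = 1.33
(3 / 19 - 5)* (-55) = 5060 / 19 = 266.32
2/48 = 1/24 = 0.04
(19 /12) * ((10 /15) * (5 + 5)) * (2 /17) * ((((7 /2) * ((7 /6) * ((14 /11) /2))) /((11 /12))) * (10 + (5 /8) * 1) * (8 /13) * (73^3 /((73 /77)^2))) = 9962097.86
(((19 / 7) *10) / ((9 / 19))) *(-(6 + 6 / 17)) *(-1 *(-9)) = -389880 / 119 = -3276.30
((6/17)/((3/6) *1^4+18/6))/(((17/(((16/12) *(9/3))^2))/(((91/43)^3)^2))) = 15575842341696/1826873921161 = 8.53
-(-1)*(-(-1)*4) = 4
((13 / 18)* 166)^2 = 1164241 / 81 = 14373.35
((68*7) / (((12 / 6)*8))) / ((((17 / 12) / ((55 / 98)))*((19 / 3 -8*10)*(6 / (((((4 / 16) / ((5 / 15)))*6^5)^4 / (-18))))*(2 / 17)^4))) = 814044770135609760 / 91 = 8945546924567140.22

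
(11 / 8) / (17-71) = -11 / 432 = -0.03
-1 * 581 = -581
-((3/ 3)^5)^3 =-1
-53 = -53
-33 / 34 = -0.97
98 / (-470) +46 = 10761 / 235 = 45.79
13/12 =1.08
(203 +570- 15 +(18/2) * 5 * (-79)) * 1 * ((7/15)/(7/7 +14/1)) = -19579/225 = -87.02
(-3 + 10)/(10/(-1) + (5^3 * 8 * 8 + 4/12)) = 21/23971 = 0.00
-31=-31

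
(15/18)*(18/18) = 5/6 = 0.83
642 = 642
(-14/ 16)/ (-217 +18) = 7/ 1592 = 0.00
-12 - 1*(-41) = 29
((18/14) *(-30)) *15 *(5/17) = -20250/119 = -170.17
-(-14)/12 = 7/6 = 1.17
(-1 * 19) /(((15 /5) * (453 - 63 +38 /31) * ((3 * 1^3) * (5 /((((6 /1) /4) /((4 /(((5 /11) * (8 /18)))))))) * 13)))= -589 /93652416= -0.00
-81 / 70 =-1.16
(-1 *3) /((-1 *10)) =3 /10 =0.30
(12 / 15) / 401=4 / 2005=0.00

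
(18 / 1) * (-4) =-72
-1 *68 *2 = -136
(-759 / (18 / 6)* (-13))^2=10817521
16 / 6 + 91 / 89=985 / 267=3.69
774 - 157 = 617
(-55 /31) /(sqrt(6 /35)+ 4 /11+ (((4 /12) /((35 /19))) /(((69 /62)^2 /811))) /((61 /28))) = -24201776720827871550 /746816685082137552191+ 25259026384748475 *sqrt(210) /1493633370164275104382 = -0.03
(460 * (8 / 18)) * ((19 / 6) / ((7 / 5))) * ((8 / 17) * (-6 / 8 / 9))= -174800 / 9639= -18.13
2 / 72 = 1 / 36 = 0.03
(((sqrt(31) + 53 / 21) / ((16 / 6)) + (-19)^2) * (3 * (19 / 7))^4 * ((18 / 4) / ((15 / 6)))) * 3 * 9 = 7695324729 * sqrt(31) / 96040 + 51992178977367 / 672280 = 77783214.23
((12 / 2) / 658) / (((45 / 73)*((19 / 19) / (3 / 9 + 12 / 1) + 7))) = 0.00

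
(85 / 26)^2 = 7225 / 676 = 10.69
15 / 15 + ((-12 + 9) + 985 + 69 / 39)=12802 / 13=984.77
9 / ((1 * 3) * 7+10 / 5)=9 / 23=0.39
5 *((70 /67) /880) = 35 /5896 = 0.01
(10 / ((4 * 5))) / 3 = 1 / 6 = 0.17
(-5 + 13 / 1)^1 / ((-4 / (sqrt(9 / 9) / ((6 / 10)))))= -10 / 3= -3.33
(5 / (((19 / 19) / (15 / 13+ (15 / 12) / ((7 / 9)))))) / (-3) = -1675 / 364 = -4.60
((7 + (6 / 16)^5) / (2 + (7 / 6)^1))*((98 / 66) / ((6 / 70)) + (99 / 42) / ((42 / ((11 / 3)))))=78100999327 / 2013462528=38.79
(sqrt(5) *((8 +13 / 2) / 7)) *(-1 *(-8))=116 *sqrt(5) / 7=37.05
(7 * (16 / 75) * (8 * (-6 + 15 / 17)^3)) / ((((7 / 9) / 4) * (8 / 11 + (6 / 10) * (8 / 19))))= -412881381 / 49130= -8403.85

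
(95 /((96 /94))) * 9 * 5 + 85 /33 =2211535 /528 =4188.51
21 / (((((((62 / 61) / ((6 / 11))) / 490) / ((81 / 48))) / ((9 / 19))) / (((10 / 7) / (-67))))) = -163423575 / 1736372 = -94.12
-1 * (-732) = 732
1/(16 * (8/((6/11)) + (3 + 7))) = 3/1184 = 0.00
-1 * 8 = -8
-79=-79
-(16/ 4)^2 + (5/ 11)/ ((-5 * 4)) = -705/ 44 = -16.02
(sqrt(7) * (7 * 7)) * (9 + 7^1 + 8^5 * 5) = 8028944 * sqrt(7) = 21242589.11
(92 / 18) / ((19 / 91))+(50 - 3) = 12223 / 171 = 71.48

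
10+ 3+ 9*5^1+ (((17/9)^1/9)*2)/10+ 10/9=23957/405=59.15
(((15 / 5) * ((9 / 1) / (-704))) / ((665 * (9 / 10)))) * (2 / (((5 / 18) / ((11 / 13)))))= -27 / 69160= -0.00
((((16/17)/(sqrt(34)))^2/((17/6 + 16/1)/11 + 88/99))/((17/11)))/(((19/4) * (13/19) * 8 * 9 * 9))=15488/5032557855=0.00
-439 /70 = -6.27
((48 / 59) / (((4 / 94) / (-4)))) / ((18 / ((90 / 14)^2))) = -507600 / 2891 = -175.58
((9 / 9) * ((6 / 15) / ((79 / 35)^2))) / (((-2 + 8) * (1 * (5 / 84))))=1372 / 6241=0.22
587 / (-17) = -587 / 17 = -34.53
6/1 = 6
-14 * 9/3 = -42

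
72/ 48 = 3/ 2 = 1.50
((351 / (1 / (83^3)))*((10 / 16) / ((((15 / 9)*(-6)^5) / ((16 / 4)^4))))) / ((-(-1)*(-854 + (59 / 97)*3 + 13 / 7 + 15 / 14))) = 10094327698 / 3459831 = 2917.58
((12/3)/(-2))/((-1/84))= 168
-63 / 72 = -7 / 8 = -0.88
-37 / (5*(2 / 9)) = -333 / 10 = -33.30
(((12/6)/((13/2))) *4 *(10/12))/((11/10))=400/429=0.93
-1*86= -86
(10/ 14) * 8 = 40/ 7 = 5.71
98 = 98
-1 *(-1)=1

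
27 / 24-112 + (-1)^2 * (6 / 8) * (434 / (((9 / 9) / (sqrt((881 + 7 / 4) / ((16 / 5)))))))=-887 / 8 + 651 * sqrt(17655) / 16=5295.36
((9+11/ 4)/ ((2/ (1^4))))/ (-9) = -47/ 72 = -0.65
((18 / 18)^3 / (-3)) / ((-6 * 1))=1 / 18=0.06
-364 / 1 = -364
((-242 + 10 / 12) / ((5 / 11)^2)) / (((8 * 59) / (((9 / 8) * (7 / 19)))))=-3676827 / 3587200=-1.02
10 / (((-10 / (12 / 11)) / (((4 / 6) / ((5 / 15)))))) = -24 / 11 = -2.18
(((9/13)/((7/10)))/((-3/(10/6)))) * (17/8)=-425/364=-1.17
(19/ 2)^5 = 2476099/ 32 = 77378.09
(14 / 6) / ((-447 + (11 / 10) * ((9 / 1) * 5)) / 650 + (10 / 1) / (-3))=-0.59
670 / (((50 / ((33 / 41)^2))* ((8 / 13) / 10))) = 141.06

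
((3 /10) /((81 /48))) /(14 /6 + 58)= 8 /2715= 0.00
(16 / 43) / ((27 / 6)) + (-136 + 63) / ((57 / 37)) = -347821 / 7353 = -47.30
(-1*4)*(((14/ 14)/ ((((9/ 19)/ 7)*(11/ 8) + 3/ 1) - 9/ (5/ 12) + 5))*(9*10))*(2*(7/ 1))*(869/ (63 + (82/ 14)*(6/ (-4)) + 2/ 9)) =154517932800/ 25940377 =5956.66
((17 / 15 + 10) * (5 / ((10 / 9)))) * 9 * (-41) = -184869 / 10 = -18486.90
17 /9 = 1.89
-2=-2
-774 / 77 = -10.05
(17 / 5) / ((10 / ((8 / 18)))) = 34 / 225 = 0.15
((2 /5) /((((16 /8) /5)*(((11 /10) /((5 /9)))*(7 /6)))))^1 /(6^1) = 50 /693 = 0.07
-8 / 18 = -4 / 9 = -0.44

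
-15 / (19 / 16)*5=-63.16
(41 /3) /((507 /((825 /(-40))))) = -2255 /4056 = -0.56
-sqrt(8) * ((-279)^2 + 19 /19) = -155684 * sqrt(2) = -220170.42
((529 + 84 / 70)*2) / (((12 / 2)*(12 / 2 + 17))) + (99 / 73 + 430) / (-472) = 80479151 / 11887320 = 6.77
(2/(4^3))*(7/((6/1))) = 7/192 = 0.04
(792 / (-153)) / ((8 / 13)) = -143 / 17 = -8.41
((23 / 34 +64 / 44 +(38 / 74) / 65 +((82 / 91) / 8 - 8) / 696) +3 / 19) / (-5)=-0.46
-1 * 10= -10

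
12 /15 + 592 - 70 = 2614 /5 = 522.80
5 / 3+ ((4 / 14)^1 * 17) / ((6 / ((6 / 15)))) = 209 / 105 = 1.99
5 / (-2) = -2.50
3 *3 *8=72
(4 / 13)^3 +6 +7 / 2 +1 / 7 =9.67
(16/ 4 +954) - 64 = 894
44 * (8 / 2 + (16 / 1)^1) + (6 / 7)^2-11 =42617 / 49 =869.73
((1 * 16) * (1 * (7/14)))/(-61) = -8/61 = -0.13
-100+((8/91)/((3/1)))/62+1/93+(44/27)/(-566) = -2155346197/21555261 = -99.99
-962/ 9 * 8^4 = -3940352/ 9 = -437816.89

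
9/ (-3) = -3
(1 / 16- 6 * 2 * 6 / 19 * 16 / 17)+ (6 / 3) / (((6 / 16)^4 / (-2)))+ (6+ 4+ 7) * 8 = -29208653 / 418608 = -69.78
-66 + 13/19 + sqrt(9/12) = -1241/19 + sqrt(3)/2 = -64.45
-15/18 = -5/6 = -0.83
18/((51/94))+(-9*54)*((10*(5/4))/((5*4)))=-18399/68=-270.57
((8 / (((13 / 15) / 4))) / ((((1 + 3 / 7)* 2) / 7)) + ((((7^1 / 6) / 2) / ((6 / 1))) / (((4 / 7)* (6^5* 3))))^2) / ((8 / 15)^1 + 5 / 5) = 265410020093616545 / 4498729932423168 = 59.00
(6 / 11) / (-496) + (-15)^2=613797 / 2728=225.00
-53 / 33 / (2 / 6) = -53 / 11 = -4.82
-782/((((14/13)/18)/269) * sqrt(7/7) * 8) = -439497.96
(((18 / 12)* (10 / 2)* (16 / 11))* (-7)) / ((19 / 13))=-10920 / 209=-52.25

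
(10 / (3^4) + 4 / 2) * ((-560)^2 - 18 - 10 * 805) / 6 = 324392 / 3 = 108130.67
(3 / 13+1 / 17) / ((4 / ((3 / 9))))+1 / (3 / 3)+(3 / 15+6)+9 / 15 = 25937 / 3315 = 7.82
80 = 80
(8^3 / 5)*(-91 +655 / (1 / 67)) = 22422528 / 5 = 4484505.60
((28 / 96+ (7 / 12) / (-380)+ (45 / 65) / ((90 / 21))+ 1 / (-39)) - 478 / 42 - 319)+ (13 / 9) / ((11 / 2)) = -902940163 / 2738736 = -329.69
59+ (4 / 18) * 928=2387 / 9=265.22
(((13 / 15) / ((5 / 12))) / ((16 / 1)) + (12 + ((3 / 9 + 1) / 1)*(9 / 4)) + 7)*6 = 6639 / 50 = 132.78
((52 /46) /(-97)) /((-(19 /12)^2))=3744 /805391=0.00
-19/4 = -4.75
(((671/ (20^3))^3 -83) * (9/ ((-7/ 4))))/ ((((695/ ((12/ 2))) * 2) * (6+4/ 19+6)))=0.15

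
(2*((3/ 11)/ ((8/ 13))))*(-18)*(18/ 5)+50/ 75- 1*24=-13327/ 165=-80.77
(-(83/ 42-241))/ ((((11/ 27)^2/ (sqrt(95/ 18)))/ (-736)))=-149621256 * sqrt(190)/ 847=-2434931.15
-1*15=-15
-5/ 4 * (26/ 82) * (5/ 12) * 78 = -4225/ 328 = -12.88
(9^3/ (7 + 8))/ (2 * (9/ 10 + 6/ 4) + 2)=243/ 34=7.15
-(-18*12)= 216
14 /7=2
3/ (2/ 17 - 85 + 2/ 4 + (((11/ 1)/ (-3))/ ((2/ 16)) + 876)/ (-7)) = -2142/ 146609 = -0.01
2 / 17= 0.12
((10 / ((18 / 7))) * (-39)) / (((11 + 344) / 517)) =-47047 / 213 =-220.88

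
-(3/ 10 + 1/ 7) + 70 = 4869/ 70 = 69.56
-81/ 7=-11.57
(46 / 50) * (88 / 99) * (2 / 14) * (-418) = -76912 / 1575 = -48.83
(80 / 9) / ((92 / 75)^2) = 3125 / 529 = 5.91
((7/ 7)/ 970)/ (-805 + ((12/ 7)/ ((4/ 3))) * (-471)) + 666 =6378801473/ 9577780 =666.00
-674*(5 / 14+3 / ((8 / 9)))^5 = -134388260156513 / 275365888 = -488035.25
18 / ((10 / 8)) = 72 / 5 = 14.40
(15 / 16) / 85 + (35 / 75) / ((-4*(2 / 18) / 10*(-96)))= 131 / 1088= 0.12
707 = 707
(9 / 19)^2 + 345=124626 / 361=345.22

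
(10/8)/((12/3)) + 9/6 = 1.81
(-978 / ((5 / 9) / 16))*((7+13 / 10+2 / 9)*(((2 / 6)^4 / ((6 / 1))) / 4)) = -250042 / 2025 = -123.48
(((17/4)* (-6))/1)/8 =-51/16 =-3.19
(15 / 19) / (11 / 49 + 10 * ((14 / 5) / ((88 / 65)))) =16170 / 428203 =0.04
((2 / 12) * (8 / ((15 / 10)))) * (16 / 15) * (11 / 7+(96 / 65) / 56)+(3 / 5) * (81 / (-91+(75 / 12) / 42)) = 918790888 / 937529775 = 0.98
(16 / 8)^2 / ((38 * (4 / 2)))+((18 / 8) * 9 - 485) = -35317 / 76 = -464.70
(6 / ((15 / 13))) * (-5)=-26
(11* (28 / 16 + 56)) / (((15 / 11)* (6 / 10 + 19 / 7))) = 65219 / 464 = 140.56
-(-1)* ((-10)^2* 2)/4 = 50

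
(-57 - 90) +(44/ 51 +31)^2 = 2258278/ 2601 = 868.23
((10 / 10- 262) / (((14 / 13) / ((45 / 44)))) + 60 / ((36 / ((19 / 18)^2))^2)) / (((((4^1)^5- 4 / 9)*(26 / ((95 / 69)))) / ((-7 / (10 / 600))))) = 102757388388125 / 19083545889408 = 5.38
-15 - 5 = -20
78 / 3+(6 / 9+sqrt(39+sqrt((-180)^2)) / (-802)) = 26.65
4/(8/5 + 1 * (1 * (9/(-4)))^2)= 320/533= 0.60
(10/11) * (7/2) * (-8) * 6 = -1680/11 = -152.73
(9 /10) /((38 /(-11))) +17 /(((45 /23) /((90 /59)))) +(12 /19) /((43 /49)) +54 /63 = 98328259 /6748420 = 14.57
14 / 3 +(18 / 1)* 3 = 176 / 3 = 58.67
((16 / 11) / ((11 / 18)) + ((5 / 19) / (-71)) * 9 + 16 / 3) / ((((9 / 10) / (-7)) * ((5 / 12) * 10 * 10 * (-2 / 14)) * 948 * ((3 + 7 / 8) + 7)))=5083652 / 5222511855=0.00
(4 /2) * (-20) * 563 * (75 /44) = -422250 /11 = -38386.36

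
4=4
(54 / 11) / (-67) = -54 / 737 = -0.07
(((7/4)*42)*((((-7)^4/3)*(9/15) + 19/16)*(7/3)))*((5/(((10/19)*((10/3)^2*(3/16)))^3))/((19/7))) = 901255487517/7812500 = 115360.70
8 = 8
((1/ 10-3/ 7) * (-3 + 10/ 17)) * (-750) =-70725/ 119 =-594.33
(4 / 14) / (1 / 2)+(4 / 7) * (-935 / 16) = -919 / 28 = -32.82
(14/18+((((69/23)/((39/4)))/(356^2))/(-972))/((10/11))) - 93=-369219988811/4003590240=-92.22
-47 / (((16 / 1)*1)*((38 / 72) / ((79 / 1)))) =-33417 / 76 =-439.70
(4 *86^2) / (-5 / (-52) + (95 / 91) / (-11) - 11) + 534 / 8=-462058931 / 176156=-2623.01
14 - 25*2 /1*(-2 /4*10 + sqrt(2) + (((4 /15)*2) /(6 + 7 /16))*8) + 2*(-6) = 67628 /309 - 50*sqrt(2) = 148.15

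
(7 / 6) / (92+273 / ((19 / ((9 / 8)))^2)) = 80864 / 6443043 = 0.01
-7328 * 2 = -14656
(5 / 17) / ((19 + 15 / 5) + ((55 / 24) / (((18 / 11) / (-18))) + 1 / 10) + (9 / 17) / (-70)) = -840 / 8899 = -0.09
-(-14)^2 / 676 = -49 / 169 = -0.29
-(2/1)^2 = -4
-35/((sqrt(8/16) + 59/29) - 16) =29435 * sqrt(2)/327209 + 822150/327209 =2.64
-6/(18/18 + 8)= -2/3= -0.67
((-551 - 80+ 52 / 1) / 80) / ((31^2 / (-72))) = 5211 / 9610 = 0.54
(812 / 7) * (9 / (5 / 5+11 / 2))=2088 / 13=160.62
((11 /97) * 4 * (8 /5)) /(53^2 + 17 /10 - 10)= 704 /2716679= 0.00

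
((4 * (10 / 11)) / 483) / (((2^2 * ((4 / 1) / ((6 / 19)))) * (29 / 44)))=20 / 88711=0.00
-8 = -8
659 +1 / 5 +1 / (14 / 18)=23117 / 35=660.49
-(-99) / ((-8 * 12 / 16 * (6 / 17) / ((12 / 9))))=-187 / 3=-62.33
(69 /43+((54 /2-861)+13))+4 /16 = -140893 /172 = -819.15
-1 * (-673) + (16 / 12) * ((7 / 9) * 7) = 18367 / 27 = 680.26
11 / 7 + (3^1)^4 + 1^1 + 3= 606 / 7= 86.57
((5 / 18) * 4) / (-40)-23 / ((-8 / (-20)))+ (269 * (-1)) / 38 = -44191 / 684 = -64.61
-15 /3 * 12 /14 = -30 /7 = -4.29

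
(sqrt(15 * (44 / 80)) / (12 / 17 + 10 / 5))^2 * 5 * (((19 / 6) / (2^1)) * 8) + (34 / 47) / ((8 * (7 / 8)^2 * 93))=64684279999 / 906405528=71.36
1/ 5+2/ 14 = 12/ 35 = 0.34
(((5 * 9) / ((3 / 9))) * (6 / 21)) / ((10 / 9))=243 / 7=34.71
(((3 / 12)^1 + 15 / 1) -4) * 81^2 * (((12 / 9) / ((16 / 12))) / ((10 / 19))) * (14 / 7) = 1121931 / 4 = 280482.75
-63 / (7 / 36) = -324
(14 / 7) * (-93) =-186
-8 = -8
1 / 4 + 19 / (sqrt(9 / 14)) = 1 / 4 + 19*sqrt(14) / 3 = 23.95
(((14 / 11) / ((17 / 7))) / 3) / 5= 98 / 2805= 0.03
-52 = -52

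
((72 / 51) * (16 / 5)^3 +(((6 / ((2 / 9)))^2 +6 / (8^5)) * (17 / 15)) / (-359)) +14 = 724430201799 / 12498944000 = 57.96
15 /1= 15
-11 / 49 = -0.22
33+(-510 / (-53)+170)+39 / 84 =316221 / 1484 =213.09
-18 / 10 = -9 / 5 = -1.80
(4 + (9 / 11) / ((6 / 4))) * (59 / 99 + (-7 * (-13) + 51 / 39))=5978350 / 14157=422.29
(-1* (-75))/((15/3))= 15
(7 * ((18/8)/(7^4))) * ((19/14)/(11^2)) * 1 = 171/2324168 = 0.00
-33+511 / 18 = -83 / 18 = -4.61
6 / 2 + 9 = 12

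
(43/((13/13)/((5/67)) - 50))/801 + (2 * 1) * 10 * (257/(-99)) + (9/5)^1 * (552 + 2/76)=288505953959/306358470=941.73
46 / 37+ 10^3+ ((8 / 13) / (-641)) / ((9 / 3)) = 1001.24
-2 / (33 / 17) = -34 / 33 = -1.03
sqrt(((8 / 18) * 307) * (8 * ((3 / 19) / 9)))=4 * sqrt(34998) / 171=4.38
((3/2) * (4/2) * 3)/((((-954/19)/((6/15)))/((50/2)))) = -95/53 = -1.79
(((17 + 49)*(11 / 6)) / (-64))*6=-363 / 32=-11.34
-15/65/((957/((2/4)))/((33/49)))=-3/36946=-0.00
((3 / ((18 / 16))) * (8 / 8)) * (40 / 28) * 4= 320 / 21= 15.24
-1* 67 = -67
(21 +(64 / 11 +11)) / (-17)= -416 / 187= -2.22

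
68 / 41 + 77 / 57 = 7033 / 2337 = 3.01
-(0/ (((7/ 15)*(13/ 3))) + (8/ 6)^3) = -64/ 27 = -2.37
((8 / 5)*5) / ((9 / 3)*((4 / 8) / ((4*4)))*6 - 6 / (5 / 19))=-640 / 1779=-0.36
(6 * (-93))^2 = 311364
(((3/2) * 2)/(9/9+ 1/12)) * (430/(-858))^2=184900/265837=0.70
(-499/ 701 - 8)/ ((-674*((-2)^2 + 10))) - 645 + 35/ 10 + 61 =-3839790091/ 6614636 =-580.50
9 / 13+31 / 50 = 853 / 650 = 1.31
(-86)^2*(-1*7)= -51772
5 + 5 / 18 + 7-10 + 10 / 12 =28 / 9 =3.11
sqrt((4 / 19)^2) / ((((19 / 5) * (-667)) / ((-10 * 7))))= 1400 / 240787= 0.01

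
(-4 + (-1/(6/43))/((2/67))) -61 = -3661/12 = -305.08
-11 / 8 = -1.38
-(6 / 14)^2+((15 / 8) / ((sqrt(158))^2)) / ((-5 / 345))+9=495333 / 61936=8.00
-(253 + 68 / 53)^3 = -2447821162333 / 148877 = -16441902.79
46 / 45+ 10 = 496 / 45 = 11.02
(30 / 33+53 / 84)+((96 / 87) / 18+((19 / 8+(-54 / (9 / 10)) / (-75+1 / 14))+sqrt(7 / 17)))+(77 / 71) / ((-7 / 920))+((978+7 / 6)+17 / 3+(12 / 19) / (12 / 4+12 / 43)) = sqrt(119) / 17+9059979965223923 / 10693171083672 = 847.91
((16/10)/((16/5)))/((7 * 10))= 1/140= 0.01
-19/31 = -0.61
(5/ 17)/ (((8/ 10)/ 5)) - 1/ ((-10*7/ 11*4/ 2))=2281/ 1190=1.92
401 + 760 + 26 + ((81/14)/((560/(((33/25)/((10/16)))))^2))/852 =361337637529403/304412500000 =1187.00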